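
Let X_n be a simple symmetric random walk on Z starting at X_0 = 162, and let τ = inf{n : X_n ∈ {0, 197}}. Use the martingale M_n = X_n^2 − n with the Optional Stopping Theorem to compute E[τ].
E[τ] = 5670

M_n = X_n^2 − n is a martingale (since E[X_{n+1}^2 | F_n] = X_n^2 + 1). By OST (τ has finite mean in a bounded region), E[M_τ] = E[M_0] = X_0^2 − 0 = 162^2 = 26244. Also E[M_τ] = E[X_τ^2] − E[τ]. The walk exits at 0 or 197, with P(hit 197 first) = 162/197, so E[X_τ^2] = 197^2 · 162/197 + 0 = 31914. Thus E[τ] = E[X_τ^2] − E[M_τ] = 31914 − 26244 = 5670 = 162(197 − 162) = 5670.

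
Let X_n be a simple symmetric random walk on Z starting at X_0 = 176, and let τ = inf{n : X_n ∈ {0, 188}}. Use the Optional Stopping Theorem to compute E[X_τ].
E[X_τ] = 176

X_n is a martingale and τ is a bounded-mean stopping time (indeed τ is finite a.s. with bounded expectation since the walk is in a bounded region). By the OST, E[X_τ] = E[X_0] = 176. Equivalently: E[X_τ] = 188 · P(hit 188 first) + 0 · P(hit 0 first) = 188 · (176/188) = 176.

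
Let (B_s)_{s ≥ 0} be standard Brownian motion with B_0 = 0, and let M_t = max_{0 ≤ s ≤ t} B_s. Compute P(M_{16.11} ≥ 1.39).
P(M_{16.11} ≥ 1.39) = 2·P(B_{16.11} ≥ 1.39) = 2(1 − Φ(1.39/√16.11)) ≈ 0.7291

By the reflection principle for Brownian motion, P(M_t ≥ a) = 2 · P(B_t ≥ a) for a ≥ 0. Since B_t ~ N(0, t), P(B_t ≥ 1.39) = 1 − Φ(1.39/√t) = 1 − Φ(1.39/√16.11) = 1 − Φ(0.3463). So
  P(M_{16.11} ≥ 1.39) = 2(1 − Φ(0.3463)) ≈ 0.7291.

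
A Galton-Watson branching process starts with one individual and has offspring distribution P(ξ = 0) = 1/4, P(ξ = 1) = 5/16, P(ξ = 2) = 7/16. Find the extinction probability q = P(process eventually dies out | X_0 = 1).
q = 4/7

The pgf is f(s) = 1/4 + 5/16·s + 7/16·s². The extinction probability q is the smallest fixed point of f in [0, 1]. Setting s = f(s):
  7/16·s² + (5/16 − 1)·s + 1/4 = 0
  7/16·s² − (1/4 + 7/16)·s + 1/4 = 0
which factors as (s − 1)·(7/16·s − 1/4) = 0, giving roots s = 1 and s = (1/4)/(7/16) = 4/7.
Mean offspring μ = 5/16 + 2·7/16 = 19/16 > 1 (supercritical), so q < 1. The extinction probability is the smaller root: q = (1/4)/(7/16) = 4/7.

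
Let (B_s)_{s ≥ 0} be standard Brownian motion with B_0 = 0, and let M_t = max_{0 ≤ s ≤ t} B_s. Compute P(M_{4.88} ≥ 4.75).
P(M_{4.88} ≥ 4.75) = 2·P(B_{4.88} ≥ 4.75) = 2(1 − Φ(4.75/√4.88)) ≈ 0.0315

By the reflection principle for Brownian motion, P(M_t ≥ a) = 2 · P(B_t ≥ a) for a ≥ 0. Since B_t ~ N(0, t), P(B_t ≥ 4.75) = 1 − Φ(4.75/√t) = 1 − Φ(4.75/√4.88) = 1 − Φ(2.1502). So
  P(M_{4.88} ≥ 4.75) = 2(1 − Φ(2.1502)) ≈ 0.0315.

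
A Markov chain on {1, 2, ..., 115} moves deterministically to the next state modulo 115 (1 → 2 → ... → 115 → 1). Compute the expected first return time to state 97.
E[T_97 | X_0 = 97] = 115

The chain cycles deterministically, so starting at state 97 it returns in exactly 115 steps. Equivalently, the stationary distribution is uniform π_j = 1/115 for every state j, so by Kac's formula E[T_97] = 1/π_97 = 115.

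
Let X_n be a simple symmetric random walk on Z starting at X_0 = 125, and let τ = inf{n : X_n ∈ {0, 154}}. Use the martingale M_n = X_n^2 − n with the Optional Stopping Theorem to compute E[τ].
E[τ] = 3625

M_n = X_n^2 − n is a martingale (since E[X_{n+1}^2 | F_n] = X_n^2 + 1). By OST (τ has finite mean in a bounded region), E[M_τ] = E[M_0] = X_0^2 − 0 = 125^2 = 15625. Also E[M_τ] = E[X_τ^2] − E[τ]. The walk exits at 0 or 154, with P(hit 154 first) = 125/154, so E[X_τ^2] = 154^2 · 125/154 + 0 = 19250. Thus E[τ] = E[X_τ^2] − E[M_τ] = 19250 − 15625 = 3625 = 125(154 − 125) = 3625.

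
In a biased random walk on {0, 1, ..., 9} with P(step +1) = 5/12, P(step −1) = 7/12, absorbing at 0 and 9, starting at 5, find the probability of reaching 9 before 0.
P(hit 9 before 0) = (1 − (7/5)^5) / (1 − (7/5)^9) = 4275625/19200241

Let u_k denote P(reach 9 before 0 | start at k). Boundary: u_0 = 0, u_9 = 1. Recurrence: u_k = 5/12·u_{k+1} + 7/12·u_{k-1} for 1 ≤ k ≤ 8. Try u_k = A + B·r^k with r = q/p = (7/12)/(5/12) = 7/5. Substitution satisfies the recurrence; boundary conditions give:
  u_k = (1 − r^k) / (1 − r^N) = (1 − (7/5)^5) / (1 − (7/5)^9) = 4275625/19200241.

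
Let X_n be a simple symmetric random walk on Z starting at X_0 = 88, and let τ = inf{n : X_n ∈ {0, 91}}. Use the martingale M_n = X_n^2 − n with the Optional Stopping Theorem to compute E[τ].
E[τ] = 264

M_n = X_n^2 − n is a martingale (since E[X_{n+1}^2 | F_n] = X_n^2 + 1). By OST (τ has finite mean in a bounded region), E[M_τ] = E[M_0] = X_0^2 − 0 = 88^2 = 7744. Also E[M_τ] = E[X_τ^2] − E[τ]. The walk exits at 0 or 91, with P(hit 91 first) = 88/91, so E[X_τ^2] = 91^2 · 88/91 + 0 = 8008. Thus E[τ] = E[X_τ^2] − E[M_τ] = 8008 − 7744 = 264 = 88(91 − 88) = 264.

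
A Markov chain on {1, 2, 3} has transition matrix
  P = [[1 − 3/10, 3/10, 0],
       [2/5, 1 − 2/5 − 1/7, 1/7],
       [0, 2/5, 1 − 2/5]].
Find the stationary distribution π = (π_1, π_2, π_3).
π = (56/113, 42/113, 15/113)

This is a birth-death chain on three states, which satisfies detailed balance: π_1 · P_{12} = π_2 · P_{21} and π_2 · P_{23} = π_3 · P_{32}.
From π_1 · 3/10 = π_2 · 2/5: π_2/π_1 = (3/10)/(2/5) = 3/4.
From π_2 · 1/7 = π_3 · 2/5: π_3/π_2 = (1/7)/(2/5) = 5/14.
Take π_1 proportional to 1; then unnormalized π = (1, 3/4, 15/56). Normalize by dividing by the sum 113/56:
  π = (56/113, 42/113, 15/113).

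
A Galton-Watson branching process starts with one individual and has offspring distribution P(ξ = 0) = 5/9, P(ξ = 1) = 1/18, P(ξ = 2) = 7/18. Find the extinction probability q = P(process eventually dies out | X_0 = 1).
q = 1

Mean offspring μ = 0·5/9 + 1·1/18 + 2·7/18 = 5/6 ≤ 1. For μ ≤ 1 with offspring not concentrated at 1, the Galton-Watson process goes extinct almost surely, so q = 1.
(Algebraic check: The pgf is f(s) = 5/9 + 1/18·s + 7/18·s². The extinction probability q is the smallest fixed point of f in [0, 1]. Setting s = f(s):
  7/18·s² + (1/18 − 1)·s + 5/9 = 0
  7/18·s² − (5/9 + 7/18)·s + 5/9 = 0
which factors as (s − 1)·(7/18·s − 5/9) = 0, giving roots s = 1 and s = (5/9)/(7/18) = 10/7. Since 10/7 ≥ 1, the smallest root in [0, 1] is s = 1.)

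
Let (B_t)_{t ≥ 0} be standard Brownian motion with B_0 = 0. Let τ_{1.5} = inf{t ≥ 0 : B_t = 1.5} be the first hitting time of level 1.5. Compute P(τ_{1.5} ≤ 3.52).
P(τ_{1.5} ≤ 3.52) = 2(1 − Φ(1.5/√3.52)) = 2(1 − Φ(0.7995)) ≈ 0.4240

By the reflection principle for standard BM, P(τ_b ≤ t) = 2 · P(B_t ≥ b). Since B_t ~ N(0, t), P(B_t ≥ 1.5) = 1 − Φ(1.5/√t) = 1 − Φ(1.5/√3.52) = 1 − Φ(0.7995) ≈ 0.21200. Doubling: P(τ_{1.5} ≤ 3.52) ≈ 2 · 0.21200 = 0.42400 ≈ 0.4240.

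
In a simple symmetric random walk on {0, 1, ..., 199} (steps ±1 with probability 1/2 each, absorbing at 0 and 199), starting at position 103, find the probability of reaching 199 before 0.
P(hit 199 before 0) = 103/199

Let u_k = P(hit 199 before 0 | start at k). Then u_0 = 0, u_199 = 1, and u_k = u_{k-1}/2 + u_{k+1}/2 for 1 ≤ k ≤ 198. This harmonic recurrence is solved by u_k = k/199, giving u_103 = 103/199.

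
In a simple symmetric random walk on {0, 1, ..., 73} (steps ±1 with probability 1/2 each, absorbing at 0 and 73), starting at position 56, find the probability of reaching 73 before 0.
P(hit 73 before 0) = 56/73

Let u_k = P(hit 73 before 0 | start at k). Then u_0 = 0, u_73 = 1, and u_k = u_{k-1}/2 + u_{k+1}/2 for 1 ≤ k ≤ 72. This harmonic recurrence is solved by u_k = k/73, giving u_56 = 56/73.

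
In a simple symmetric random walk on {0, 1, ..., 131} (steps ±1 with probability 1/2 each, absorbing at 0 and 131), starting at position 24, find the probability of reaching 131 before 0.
P(hit 131 before 0) = 24/131

Let u_k = P(hit 131 before 0 | start at k). Then u_0 = 0, u_131 = 1, and u_k = u_{k-1}/2 + u_{k+1}/2 for 1 ≤ k ≤ 130. This harmonic recurrence is solved by u_k = k/131, giving u_24 = 24/131.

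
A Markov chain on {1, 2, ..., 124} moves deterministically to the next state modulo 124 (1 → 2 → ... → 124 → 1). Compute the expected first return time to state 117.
E[T_117 | X_0 = 117] = 124

The chain cycles deterministically, so starting at state 117 it returns in exactly 124 steps. Equivalently, the stationary distribution is uniform π_j = 1/124 for every state j, so by Kac's formula E[T_117] = 1/π_117 = 124.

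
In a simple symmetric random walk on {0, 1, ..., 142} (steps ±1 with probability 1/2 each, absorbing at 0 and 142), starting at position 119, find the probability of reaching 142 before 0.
P(hit 142 before 0) = 119/142

Let u_k = P(hit 142 before 0 | start at k). Then u_0 = 0, u_142 = 1, and u_k = u_{k-1}/2 + u_{k+1}/2 for 1 ≤ k ≤ 141. This harmonic recurrence is solved by u_k = k/142, giving u_119 = 119/142.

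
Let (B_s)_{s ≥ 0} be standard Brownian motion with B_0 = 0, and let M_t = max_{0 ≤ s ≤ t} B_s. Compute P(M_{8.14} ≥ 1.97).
P(M_{8.14} ≥ 1.97) = 2·P(B_{8.14} ≥ 1.97) = 2(1 − Φ(1.97/√8.14)) ≈ 0.4899

By the reflection principle for Brownian motion, P(M_t ≥ a) = 2 · P(B_t ≥ a) for a ≥ 0. Since B_t ~ N(0, t), P(B_t ≥ 1.97) = 1 − Φ(1.97/√t) = 1 − Φ(1.97/√8.14) = 1 − Φ(0.6905). So
  P(M_{8.14} ≥ 1.97) = 2(1 − Φ(0.6905)) ≈ 0.4899.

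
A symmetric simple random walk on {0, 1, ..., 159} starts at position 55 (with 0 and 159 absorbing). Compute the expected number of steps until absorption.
E[τ | X_0 = 55] = 5720

Let v_k = E[τ | X_0 = k]. Boundary: v_0 = v_159 = 0. Recurrence: v_k = 1 + (v_{k-1} + v_{k+1})/2 for 1 ≤ k ≤ 158. The particular solution to v_k − (v_{k-1} + v_{k+1})/2 = 1 is v_k = −k^2. Adding homogeneous solution A + B k and matching boundaries gives v_k = k (159 − k). Substituting k = 55: v_55 = 55 · 104 = 5720.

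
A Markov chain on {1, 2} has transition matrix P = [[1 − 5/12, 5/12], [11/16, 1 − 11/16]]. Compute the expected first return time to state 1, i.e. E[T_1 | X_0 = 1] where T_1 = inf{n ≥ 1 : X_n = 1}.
E[T_1 | X_0 = 1] = 1/π_1 = 53/33

For an irreducible recurrent Markov chain with stationary distribution π, E[T_i | X_0 = i] = 1/π_i (Kac's formula). Here π_1 = (11/16)/(5/12 + 11/16) = (11/16)/(53/48) = 33/53, so E[T_1 | X_0 = 1] = 1/π_1 = (5/12 + 11/16)/(11/16) = (53/48)/(11/16) = 53/33.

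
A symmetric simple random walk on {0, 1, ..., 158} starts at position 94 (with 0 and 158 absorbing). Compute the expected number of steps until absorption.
E[τ | X_0 = 94] = 6016

Let v_k = E[τ | X_0 = k]. Boundary: v_0 = v_158 = 0. Recurrence: v_k = 1 + (v_{k-1} + v_{k+1})/2 for 1 ≤ k ≤ 157. The particular solution to v_k − (v_{k-1} + v_{k+1})/2 = 1 is v_k = −k^2. Adding homogeneous solution A + B k and matching boundaries gives v_k = k (158 − k). Substituting k = 94: v_94 = 94 · 64 = 6016.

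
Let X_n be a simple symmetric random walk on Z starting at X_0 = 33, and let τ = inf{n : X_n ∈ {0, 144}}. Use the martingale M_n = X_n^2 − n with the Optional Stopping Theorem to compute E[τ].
E[τ] = 3663

M_n = X_n^2 − n is a martingale (since E[X_{n+1}^2 | F_n] = X_n^2 + 1). By OST (τ has finite mean in a bounded region), E[M_τ] = E[M_0] = X_0^2 − 0 = 33^2 = 1089. Also E[M_τ] = E[X_τ^2] − E[τ]. The walk exits at 0 or 144, with P(hit 144 first) = 33/144, so E[X_τ^2] = 144^2 · 33/144 + 0 = 4752. Thus E[τ] = E[X_τ^2] − E[M_τ] = 4752 − 1089 = 3663 = 33(144 − 33) = 3663.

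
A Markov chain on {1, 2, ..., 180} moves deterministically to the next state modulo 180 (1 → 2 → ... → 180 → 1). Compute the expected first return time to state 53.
E[T_53 | X_0 = 53] = 180

The chain cycles deterministically, so starting at state 53 it returns in exactly 180 steps. Equivalently, the stationary distribution is uniform π_j = 1/180 for every state j, so by Kac's formula E[T_53] = 1/π_53 = 180.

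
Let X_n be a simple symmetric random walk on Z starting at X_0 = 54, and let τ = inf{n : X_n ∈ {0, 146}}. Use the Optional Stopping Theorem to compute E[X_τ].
E[X_τ] = 54

X_n is a martingale and τ is a bounded-mean stopping time (indeed τ is finite a.s. with bounded expectation since the walk is in a bounded region). By the OST, E[X_τ] = E[X_0] = 54. Equivalently: E[X_τ] = 146 · P(hit 146 first) + 0 · P(hit 0 first) = 146 · (54/146) = 54.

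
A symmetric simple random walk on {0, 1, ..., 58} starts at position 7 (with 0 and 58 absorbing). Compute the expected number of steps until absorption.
E[τ | X_0 = 7] = 357

Let v_k = E[τ | X_0 = k]. Boundary: v_0 = v_58 = 0. Recurrence: v_k = 1 + (v_{k-1} + v_{k+1})/2 for 1 ≤ k ≤ 57. The particular solution to v_k − (v_{k-1} + v_{k+1})/2 = 1 is v_k = −k^2. Adding homogeneous solution A + B k and matching boundaries gives v_k = k (58 − k). Substituting k = 7: v_7 = 7 · 51 = 357.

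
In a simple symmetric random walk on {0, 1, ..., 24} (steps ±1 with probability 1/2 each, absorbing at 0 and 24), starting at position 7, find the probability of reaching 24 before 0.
P(hit 24 before 0) = 7/24

Let u_k = P(hit 24 before 0 | start at k). Then u_0 = 0, u_24 = 1, and u_k = u_{k-1}/2 + u_{k+1}/2 for 1 ≤ k ≤ 23. This harmonic recurrence is solved by u_k = k/24, giving u_7 = 7/24.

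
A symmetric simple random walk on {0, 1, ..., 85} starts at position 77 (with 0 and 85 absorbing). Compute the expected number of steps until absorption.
E[τ | X_0 = 77] = 616

Let v_k = E[τ | X_0 = k]. Boundary: v_0 = v_85 = 0. Recurrence: v_k = 1 + (v_{k-1} + v_{k+1})/2 for 1 ≤ k ≤ 84. The particular solution to v_k − (v_{k-1} + v_{k+1})/2 = 1 is v_k = −k^2. Adding homogeneous solution A + B k and matching boundaries gives v_k = k (85 − k). Substituting k = 77: v_77 = 77 · 8 = 616.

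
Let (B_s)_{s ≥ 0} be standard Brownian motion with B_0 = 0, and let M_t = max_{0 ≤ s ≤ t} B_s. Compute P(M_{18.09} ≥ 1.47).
P(M_{18.09} ≥ 1.47) = 2·P(B_{18.09} ≥ 1.47) = 2(1 − Φ(1.47/√18.09)) ≈ 0.7296

By the reflection principle for Brownian motion, P(M_t ≥ a) = 2 · P(B_t ≥ a) for a ≥ 0. Since B_t ~ N(0, t), P(B_t ≥ 1.47) = 1 − Φ(1.47/√t) = 1 − Φ(1.47/√18.09) = 1 − Φ(0.3456). So
  P(M_{18.09} ≥ 1.47) = 2(1 − Φ(0.3456)) ≈ 0.7296.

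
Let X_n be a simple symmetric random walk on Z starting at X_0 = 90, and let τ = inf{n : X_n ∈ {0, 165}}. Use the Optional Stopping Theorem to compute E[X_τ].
E[X_τ] = 90

X_n is a martingale and τ is a bounded-mean stopping time (indeed τ is finite a.s. with bounded expectation since the walk is in a bounded region). By the OST, E[X_τ] = E[X_0] = 90. Equivalently: E[X_τ] = 165 · P(hit 165 first) + 0 · P(hit 0 first) = 165 · (90/165) = 90.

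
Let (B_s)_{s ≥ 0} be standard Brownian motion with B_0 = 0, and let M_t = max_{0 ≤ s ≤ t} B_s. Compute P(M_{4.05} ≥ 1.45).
P(M_{4.05} ≥ 1.45) = 2·P(B_{4.05} ≥ 1.45) = 2(1 − Φ(1.45/√4.05)) ≈ 0.4712

By the reflection principle for Brownian motion, P(M_t ≥ a) = 2 · P(B_t ≥ a) for a ≥ 0. Since B_t ~ N(0, t), P(B_t ≥ 1.45) = 1 − Φ(1.45/√t) = 1 − Φ(1.45/√4.05) = 1 − Φ(0.7205). So
  P(M_{4.05} ≥ 1.45) = 2(1 − Φ(0.7205)) ≈ 0.4712.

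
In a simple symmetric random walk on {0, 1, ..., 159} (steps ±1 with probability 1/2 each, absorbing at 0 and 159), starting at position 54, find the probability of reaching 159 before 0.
P(hit 159 before 0) = 54/159 = 18/53

Let u_k = P(hit 159 before 0 | start at k). Then u_0 = 0, u_159 = 1, and u_k = u_{k-1}/2 + u_{k+1}/2 for 1 ≤ k ≤ 158. This harmonic recurrence is solved by u_k = k/159, giving u_54 = 54/159 = 18/53.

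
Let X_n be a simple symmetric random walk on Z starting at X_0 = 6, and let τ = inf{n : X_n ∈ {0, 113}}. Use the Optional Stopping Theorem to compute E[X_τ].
E[X_τ] = 6

X_n is a martingale and τ is a bounded-mean stopping time (indeed τ is finite a.s. with bounded expectation since the walk is in a bounded region). By the OST, E[X_τ] = E[X_0] = 6. Equivalently: E[X_τ] = 113 · P(hit 113 first) + 0 · P(hit 0 first) = 113 · (6/113) = 6.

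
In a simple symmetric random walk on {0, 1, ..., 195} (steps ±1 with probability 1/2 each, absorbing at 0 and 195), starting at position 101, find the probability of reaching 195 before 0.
P(hit 195 before 0) = 101/195

Let u_k = P(hit 195 before 0 | start at k). Then u_0 = 0, u_195 = 1, and u_k = u_{k-1}/2 + u_{k+1}/2 for 1 ≤ k ≤ 194. This harmonic recurrence is solved by u_k = k/195, giving u_101 = 101/195.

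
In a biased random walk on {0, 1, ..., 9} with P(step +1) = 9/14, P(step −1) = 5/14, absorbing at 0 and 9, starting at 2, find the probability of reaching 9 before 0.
P(hit 9 before 0) = (1 − (5/9)^2) / (1 − (5/9)^9) = 66961566/96366841

Let u_k denote P(reach 9 before 0 | start at k). Boundary: u_0 = 0, u_9 = 1. Recurrence: u_k = 9/14·u_{k+1} + 5/14·u_{k-1} for 1 ≤ k ≤ 8. Try u_k = A + B·r^k with r = q/p = (5/14)/(9/14) = 5/9. Substitution satisfies the recurrence; boundary conditions give:
  u_k = (1 − r^k) / (1 − r^N) = (1 − (5/9)^2) / (1 − (5/9)^9) = 66961566/96366841.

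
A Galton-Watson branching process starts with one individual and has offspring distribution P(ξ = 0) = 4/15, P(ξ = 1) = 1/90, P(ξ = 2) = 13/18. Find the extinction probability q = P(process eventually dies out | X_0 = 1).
q = 24/65

The pgf is f(s) = 4/15 + 1/90·s + 13/18·s². The extinction probability q is the smallest fixed point of f in [0, 1]. Setting s = f(s):
  13/18·s² + (1/90 − 1)·s + 4/15 = 0
  13/18·s² − (4/15 + 13/18)·s + 4/15 = 0
which factors as (s − 1)·(13/18·s − 4/15) = 0, giving roots s = 1 and s = (4/15)/(13/18) = 24/65.
Mean offspring μ = 1/90 + 2·13/18 = 131/90 > 1 (supercritical), so q < 1. The extinction probability is the smaller root: q = (4/15)/(13/18) = 24/65.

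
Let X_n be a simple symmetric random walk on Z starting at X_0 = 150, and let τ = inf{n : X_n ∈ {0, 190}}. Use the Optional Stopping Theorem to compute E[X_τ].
E[X_τ] = 150

X_n is a martingale and τ is a bounded-mean stopping time (indeed τ is finite a.s. with bounded expectation since the walk is in a bounded region). By the OST, E[X_τ] = E[X_0] = 150. Equivalently: E[X_τ] = 190 · P(hit 190 first) + 0 · P(hit 0 first) = 190 · (150/190) = 150.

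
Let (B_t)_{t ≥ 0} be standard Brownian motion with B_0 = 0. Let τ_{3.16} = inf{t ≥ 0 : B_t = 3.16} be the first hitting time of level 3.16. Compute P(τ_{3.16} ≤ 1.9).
P(τ_{3.16} ≤ 1.9) = 2(1 − Φ(3.16/√1.9)) = 2(1 − Φ(2.2925)) ≈ 0.0219

By the reflection principle for standard BM, P(τ_b ≤ t) = 2 · P(B_t ≥ b). Since B_t ~ N(0, t), P(B_t ≥ 3.16) = 1 − Φ(3.16/√t) = 1 − Φ(3.16/√1.9) = 1 − Φ(2.2925) ≈ 0.01094. Doubling: P(τ_{3.16} ≤ 1.9) ≈ 2 · 0.01094 = 0.02188 ≈ 0.0219.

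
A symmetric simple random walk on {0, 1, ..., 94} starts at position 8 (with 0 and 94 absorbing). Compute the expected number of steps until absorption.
E[τ | X_0 = 8] = 688

Let v_k = E[τ | X_0 = k]. Boundary: v_0 = v_94 = 0. Recurrence: v_k = 1 + (v_{k-1} + v_{k+1})/2 for 1 ≤ k ≤ 93. The particular solution to v_k − (v_{k-1} + v_{k+1})/2 = 1 is v_k = −k^2. Adding homogeneous solution A + B k and matching boundaries gives v_k = k (94 − k). Substituting k = 8: v_8 = 8 · 86 = 688.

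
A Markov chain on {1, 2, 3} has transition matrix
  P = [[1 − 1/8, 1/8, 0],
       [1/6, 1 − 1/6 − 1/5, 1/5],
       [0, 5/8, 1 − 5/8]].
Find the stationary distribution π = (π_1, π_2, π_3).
π = (100/199, 75/199, 24/199)

This is a birth-death chain on three states, which satisfies detailed balance: π_1 · P_{12} = π_2 · P_{21} and π_2 · P_{23} = π_3 · P_{32}.
From π_1 · 1/8 = π_2 · 1/6: π_2/π_1 = (1/8)/(1/6) = 3/4.
From π_2 · 1/5 = π_3 · 5/8: π_3/π_2 = (1/5)/(5/8) = 8/25.
Take π_1 proportional to 1; then unnormalized π = (1, 3/4, 6/25). Normalize by dividing by the sum 199/100:
  π = (100/199, 75/199, 24/199).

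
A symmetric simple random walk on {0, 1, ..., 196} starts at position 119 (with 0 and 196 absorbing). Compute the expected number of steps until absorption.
E[τ | X_0 = 119] = 9163

Let v_k = E[τ | X_0 = k]. Boundary: v_0 = v_196 = 0. Recurrence: v_k = 1 + (v_{k-1} + v_{k+1})/2 for 1 ≤ k ≤ 195. The particular solution to v_k − (v_{k-1} + v_{k+1})/2 = 1 is v_k = −k^2. Adding homogeneous solution A + B k and matching boundaries gives v_k = k (196 − k). Substituting k = 119: v_119 = 119 · 77 = 9163.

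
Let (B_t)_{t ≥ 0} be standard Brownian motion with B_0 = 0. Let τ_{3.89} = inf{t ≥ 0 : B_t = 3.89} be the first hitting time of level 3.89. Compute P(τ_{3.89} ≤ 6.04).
P(τ_{3.89} ≤ 6.04) = 2(1 − Φ(3.89/√6.04)) = 2(1 − Φ(1.5828)) ≈ 0.1135

By the reflection principle for standard BM, P(τ_b ≤ t) = 2 · P(B_t ≥ b). Since B_t ~ N(0, t), P(B_t ≥ 3.89) = 1 − Φ(3.89/√t) = 1 − Φ(3.89/√6.04) = 1 − Φ(1.5828) ≈ 0.05673. Doubling: P(τ_{3.89} ≤ 6.04) ≈ 2 · 0.05673 = 0.11346 ≈ 0.1135.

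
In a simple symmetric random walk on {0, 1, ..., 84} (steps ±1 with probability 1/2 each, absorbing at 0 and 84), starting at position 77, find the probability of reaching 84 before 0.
P(hit 84 before 0) = 77/84 = 11/12

Let u_k = P(hit 84 before 0 | start at k). Then u_0 = 0, u_84 = 1, and u_k = u_{k-1}/2 + u_{k+1}/2 for 1 ≤ k ≤ 83. This harmonic recurrence is solved by u_k = k/84, giving u_77 = 77/84 = 11/12.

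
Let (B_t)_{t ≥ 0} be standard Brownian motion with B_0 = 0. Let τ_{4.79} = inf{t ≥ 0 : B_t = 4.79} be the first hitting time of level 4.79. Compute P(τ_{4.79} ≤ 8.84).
P(τ_{4.79} ≤ 8.84) = 2(1 − Φ(4.79/√8.84)) = 2(1 − Φ(1.6111)) ≈ 0.1072

By the reflection principle for standard BM, P(τ_b ≤ t) = 2 · P(B_t ≥ b). Since B_t ~ N(0, t), P(B_t ≥ 4.79) = 1 − Φ(4.79/√t) = 1 − Φ(4.79/√8.84) = 1 − Φ(1.6111) ≈ 0.05358. Doubling: P(τ_{4.79} ≤ 8.84) ≈ 2 · 0.05358 = 0.10716 ≈ 0.1072.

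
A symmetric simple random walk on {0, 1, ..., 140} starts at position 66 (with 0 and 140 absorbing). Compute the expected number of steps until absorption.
E[τ | X_0 = 66] = 4884

Let v_k = E[τ | X_0 = k]. Boundary: v_0 = v_140 = 0. Recurrence: v_k = 1 + (v_{k-1} + v_{k+1})/2 for 1 ≤ k ≤ 139. The particular solution to v_k − (v_{k-1} + v_{k+1})/2 = 1 is v_k = −k^2. Adding homogeneous solution A + B k and matching boundaries gives v_k = k (140 − k). Substituting k = 66: v_66 = 66 · 74 = 4884.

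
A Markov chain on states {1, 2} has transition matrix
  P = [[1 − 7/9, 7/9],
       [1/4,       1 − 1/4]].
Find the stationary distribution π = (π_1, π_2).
π_1 = 9/37, π_2 = 28/37

Solve πP = π with π_1 + π_2 = 1. From πP = π: π_1 · (1 − 7/9) + π_2 · 1/4 = π_1 ⇒ π_2 · 1/4 = π_1 · 7/9 ⇒ π_2/π_1 = (7/9)/(1/4) = 28/9. Together with π_1 + π_2 = 1:
  π_1 = (1/4)/(7/9 + 1/4) = (1/4)/(37/36) = 9/37,
  π_2 = (7/9)/(7/9 + 1/4) = (7/9)/(37/36) = 28/37.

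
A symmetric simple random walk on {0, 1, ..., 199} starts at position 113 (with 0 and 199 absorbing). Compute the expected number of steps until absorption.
E[τ | X_0 = 113] = 9718

Let v_k = E[τ | X_0 = k]. Boundary: v_0 = v_199 = 0. Recurrence: v_k = 1 + (v_{k-1} + v_{k+1})/2 for 1 ≤ k ≤ 198. The particular solution to v_k − (v_{k-1} + v_{k+1})/2 = 1 is v_k = −k^2. Adding homogeneous solution A + B k and matching boundaries gives v_k = k (199 − k). Substituting k = 113: v_113 = 113 · 86 = 9718.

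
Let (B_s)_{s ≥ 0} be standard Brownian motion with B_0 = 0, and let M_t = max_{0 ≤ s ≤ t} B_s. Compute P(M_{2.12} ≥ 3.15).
P(M_{2.12} ≥ 3.15) = 2·P(B_{2.12} ≥ 3.15) = 2(1 − Φ(3.15/√2.12)) ≈ 0.0305

By the reflection principle for Brownian motion, P(M_t ≥ a) = 2 · P(B_t ≥ a) for a ≥ 0. Since B_t ~ N(0, t), P(B_t ≥ 3.15) = 1 − Φ(3.15/√t) = 1 − Φ(3.15/√2.12) = 1 − Φ(2.1634). So
  P(M_{2.12} ≥ 3.15) = 2(1 − Φ(2.1634)) ≈ 0.0305.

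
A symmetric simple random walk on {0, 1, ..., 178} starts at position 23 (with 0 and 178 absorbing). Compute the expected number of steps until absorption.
E[τ | X_0 = 23] = 3565

Let v_k = E[τ | X_0 = k]. Boundary: v_0 = v_178 = 0. Recurrence: v_k = 1 + (v_{k-1} + v_{k+1})/2 for 1 ≤ k ≤ 177. The particular solution to v_k − (v_{k-1} + v_{k+1})/2 = 1 is v_k = −k^2. Adding homogeneous solution A + B k and matching boundaries gives v_k = k (178 − k). Substituting k = 23: v_23 = 23 · 155 = 3565.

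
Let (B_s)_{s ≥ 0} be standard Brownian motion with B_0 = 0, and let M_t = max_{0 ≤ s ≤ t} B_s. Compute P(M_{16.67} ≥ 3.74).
P(M_{16.67} ≥ 3.74) = 2·P(B_{16.67} ≥ 3.74) = 2(1 − Φ(3.74/√16.67)) ≈ 0.3597

By the reflection principle for Brownian motion, P(M_t ≥ a) = 2 · P(B_t ≥ a) for a ≥ 0. Since B_t ~ N(0, t), P(B_t ≥ 3.74) = 1 − Φ(3.74/√t) = 1 − Φ(3.74/√16.67) = 1 − Φ(0.9160). So
  P(M_{16.67} ≥ 3.74) = 2(1 − Φ(0.9160)) ≈ 0.3597.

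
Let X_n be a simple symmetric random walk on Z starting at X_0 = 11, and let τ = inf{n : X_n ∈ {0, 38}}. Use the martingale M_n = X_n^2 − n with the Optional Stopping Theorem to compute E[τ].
E[τ] = 297

M_n = X_n^2 − n is a martingale (since E[X_{n+1}^2 | F_n] = X_n^2 + 1). By OST (τ has finite mean in a bounded region), E[M_τ] = E[M_0] = X_0^2 − 0 = 11^2 = 121. Also E[M_τ] = E[X_τ^2] − E[τ]. The walk exits at 0 or 38, with P(hit 38 first) = 11/38, so E[X_τ^2] = 38^2 · 11/38 + 0 = 418. Thus E[τ] = E[X_τ^2] − E[M_τ] = 418 − 121 = 297 = 11(38 − 11) = 297.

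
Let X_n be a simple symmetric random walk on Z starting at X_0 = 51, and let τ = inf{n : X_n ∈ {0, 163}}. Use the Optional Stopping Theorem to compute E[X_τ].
E[X_τ] = 51

X_n is a martingale and τ is a bounded-mean stopping time (indeed τ is finite a.s. with bounded expectation since the walk is in a bounded region). By the OST, E[X_τ] = E[X_0] = 51. Equivalently: E[X_τ] = 163 · P(hit 163 first) + 0 · P(hit 0 first) = 163 · (51/163) = 51.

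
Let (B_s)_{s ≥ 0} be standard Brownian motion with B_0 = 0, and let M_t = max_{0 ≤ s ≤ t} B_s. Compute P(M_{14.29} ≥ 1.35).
P(M_{14.29} ≥ 1.35) = 2·P(B_{14.29} ≥ 1.35) = 2(1 − Φ(1.35/√14.29)) ≈ 0.7210

By the reflection principle for Brownian motion, P(M_t ≥ a) = 2 · P(B_t ≥ a) for a ≥ 0. Since B_t ~ N(0, t), P(B_t ≥ 1.35) = 1 − Φ(1.35/√t) = 1 − Φ(1.35/√14.29) = 1 − Φ(0.3571). So
  P(M_{14.29} ≥ 1.35) = 2(1 − Φ(0.3571)) ≈ 0.7210.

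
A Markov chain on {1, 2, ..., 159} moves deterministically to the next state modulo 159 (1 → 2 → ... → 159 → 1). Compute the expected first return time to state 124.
E[T_124 | X_0 = 124] = 159

The chain cycles deterministically, so starting at state 124 it returns in exactly 159 steps. Equivalently, the stationary distribution is uniform π_j = 1/159 for every state j, so by Kac's formula E[T_124] = 1/π_124 = 159.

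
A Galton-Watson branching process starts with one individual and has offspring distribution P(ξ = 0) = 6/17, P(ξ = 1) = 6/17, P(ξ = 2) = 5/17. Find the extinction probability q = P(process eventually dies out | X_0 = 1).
q = 1

Mean offspring μ = 0·6/17 + 1·6/17 + 2·5/17 = 16/17 ≤ 1. For μ ≤ 1 with offspring not concentrated at 1, the Galton-Watson process goes extinct almost surely, so q = 1.
(Algebraic check: The pgf is f(s) = 6/17 + 6/17·s + 5/17·s². The extinction probability q is the smallest fixed point of f in [0, 1]. Setting s = f(s):
  5/17·s² + (6/17 − 1)·s + 6/17 = 0
  5/17·s² − (6/17 + 5/17)·s + 6/17 = 0
which factors as (s − 1)·(5/17·s − 6/17) = 0, giving roots s = 1 and s = (6/17)/(5/17) = 6/5. Since 6/5 ≥ 1, the smallest root in [0, 1] is s = 1.)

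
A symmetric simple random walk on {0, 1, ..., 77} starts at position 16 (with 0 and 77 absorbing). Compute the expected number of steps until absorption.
E[τ | X_0 = 16] = 976

Let v_k = E[τ | X_0 = k]. Boundary: v_0 = v_77 = 0. Recurrence: v_k = 1 + (v_{k-1} + v_{k+1})/2 for 1 ≤ k ≤ 76. The particular solution to v_k − (v_{k-1} + v_{k+1})/2 = 1 is v_k = −k^2. Adding homogeneous solution A + B k and matching boundaries gives v_k = k (77 − k). Substituting k = 16: v_16 = 16 · 61 = 976.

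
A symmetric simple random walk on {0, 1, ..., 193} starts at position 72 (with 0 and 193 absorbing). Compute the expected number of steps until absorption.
E[τ | X_0 = 72] = 8712

Let v_k = E[τ | X_0 = k]. Boundary: v_0 = v_193 = 0. Recurrence: v_k = 1 + (v_{k-1} + v_{k+1})/2 for 1 ≤ k ≤ 192. The particular solution to v_k − (v_{k-1} + v_{k+1})/2 = 1 is v_k = −k^2. Adding homogeneous solution A + B k and matching boundaries gives v_k = k (193 − k). Substituting k = 72: v_72 = 72 · 121 = 8712.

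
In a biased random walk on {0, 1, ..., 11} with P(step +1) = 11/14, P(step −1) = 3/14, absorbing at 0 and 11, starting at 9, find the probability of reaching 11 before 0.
P(hit 11 before 0) = (1 − (3/11)^9) / (1 − (3/11)^11) = 35663661121/35663936683

Let u_k denote P(reach 11 before 0 | start at k). Boundary: u_0 = 0, u_11 = 1. Recurrence: u_k = 11/14·u_{k+1} + 3/14·u_{k-1} for 1 ≤ k ≤ 10. Try u_k = A + B·r^k with r = q/p = (3/14)/(11/14) = 3/11. Substitution satisfies the recurrence; boundary conditions give:
  u_k = (1 − r^k) / (1 − r^N) = (1 − (3/11)^9) / (1 − (3/11)^11) = 35663661121/35663936683.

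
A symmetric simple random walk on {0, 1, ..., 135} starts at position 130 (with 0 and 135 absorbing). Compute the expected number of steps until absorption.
E[τ | X_0 = 130] = 650

Let v_k = E[τ | X_0 = k]. Boundary: v_0 = v_135 = 0. Recurrence: v_k = 1 + (v_{k-1} + v_{k+1})/2 for 1 ≤ k ≤ 134. The particular solution to v_k − (v_{k-1} + v_{k+1})/2 = 1 is v_k = −k^2. Adding homogeneous solution A + B k and matching boundaries gives v_k = k (135 − k). Substituting k = 130: v_130 = 130 · 5 = 650.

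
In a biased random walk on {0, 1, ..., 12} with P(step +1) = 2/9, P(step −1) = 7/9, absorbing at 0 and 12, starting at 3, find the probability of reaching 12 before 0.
P(hit 12 before 0) = (1 − (7/2)^3) / (1 − (7/2)^12) = 512/41317263

Let u_k denote P(reach 12 before 0 | start at k). Boundary: u_0 = 0, u_12 = 1. Recurrence: u_k = 2/9·u_{k+1} + 7/9·u_{k-1} for 1 ≤ k ≤ 11. Try u_k = A + B·r^k with r = q/p = (7/9)/(2/9) = 7/2. Substitution satisfies the recurrence; boundary conditions give:
  u_k = (1 − r^k) / (1 − r^N) = (1 − (7/2)^3) / (1 − (7/2)^12) = 512/41317263.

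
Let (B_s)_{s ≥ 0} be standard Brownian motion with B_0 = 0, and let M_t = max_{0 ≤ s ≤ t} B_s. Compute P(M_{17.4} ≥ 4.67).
P(M_{17.4} ≥ 4.67) = 2·P(B_{17.4} ≥ 4.67) = 2(1 − Φ(4.67/√17.4)) ≈ 0.2629

By the reflection principle for Brownian motion, P(M_t ≥ a) = 2 · P(B_t ≥ a) for a ≥ 0. Since B_t ~ N(0, t), P(B_t ≥ 4.67) = 1 − Φ(4.67/√t) = 1 − Φ(4.67/√17.4) = 1 − Φ(1.1195). So
  P(M_{17.4} ≥ 4.67) = 2(1 − Φ(1.1195)) ≈ 0.2629.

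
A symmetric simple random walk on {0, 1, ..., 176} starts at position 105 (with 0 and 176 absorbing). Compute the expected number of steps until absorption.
E[τ | X_0 = 105] = 7455

Let v_k = E[τ | X_0 = k]. Boundary: v_0 = v_176 = 0. Recurrence: v_k = 1 + (v_{k-1} + v_{k+1})/2 for 1 ≤ k ≤ 175. The particular solution to v_k − (v_{k-1} + v_{k+1})/2 = 1 is v_k = −k^2. Adding homogeneous solution A + B k and matching boundaries gives v_k = k (176 − k). Substituting k = 105: v_105 = 105 · 71 = 7455.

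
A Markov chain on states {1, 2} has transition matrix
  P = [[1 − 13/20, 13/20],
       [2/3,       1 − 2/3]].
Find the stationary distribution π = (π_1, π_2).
π_1 = 40/79, π_2 = 39/79

Solve πP = π with π_1 + π_2 = 1. From πP = π: π_1 · (1 − 13/20) + π_2 · 2/3 = π_1 ⇒ π_2 · 2/3 = π_1 · 13/20 ⇒ π_2/π_1 = (13/20)/(2/3) = 39/40. Together with π_1 + π_2 = 1:
  π_1 = (2/3)/(13/20 + 2/3) = (2/3)/(79/60) = 40/79,
  π_2 = (13/20)/(13/20 + 2/3) = (13/20)/(79/60) = 39/79.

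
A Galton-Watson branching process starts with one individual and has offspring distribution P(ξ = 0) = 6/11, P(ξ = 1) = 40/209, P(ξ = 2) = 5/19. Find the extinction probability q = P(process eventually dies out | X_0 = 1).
q = 1

Mean offspring μ = 0·6/11 + 1·40/209 + 2·5/19 = 150/209 ≤ 1. For μ ≤ 1 with offspring not concentrated at 1, the Galton-Watson process goes extinct almost surely, so q = 1.
(Algebraic check: The pgf is f(s) = 6/11 + 40/209·s + 5/19·s². The extinction probability q is the smallest fixed point of f in [0, 1]. Setting s = f(s):
  5/19·s² + (40/209 − 1)·s + 6/11 = 0
  5/19·s² − (6/11 + 5/19)·s + 6/11 = 0
which factors as (s − 1)·(5/19·s − 6/11) = 0, giving roots s = 1 and s = (6/11)/(5/19) = 114/55. Since 114/55 ≥ 1, the smallest root in [0, 1] is s = 1.)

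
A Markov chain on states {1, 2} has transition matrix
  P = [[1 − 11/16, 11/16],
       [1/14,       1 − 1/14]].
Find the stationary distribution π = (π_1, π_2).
π_1 = 8/85, π_2 = 77/85

Solve πP = π with π_1 + π_2 = 1. From πP = π: π_1 · (1 − 11/16) + π_2 · 1/14 = π_1 ⇒ π_2 · 1/14 = π_1 · 11/16 ⇒ π_2/π_1 = (11/16)/(1/14) = 77/8. Together with π_1 + π_2 = 1:
  π_1 = (1/14)/(11/16 + 1/14) = (1/14)/(85/112) = 8/85,
  π_2 = (11/16)/(11/16 + 1/14) = (11/16)/(85/112) = 77/85.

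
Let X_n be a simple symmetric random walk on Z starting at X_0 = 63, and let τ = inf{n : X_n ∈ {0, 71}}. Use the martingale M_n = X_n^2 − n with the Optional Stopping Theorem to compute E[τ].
E[τ] = 504

M_n = X_n^2 − n is a martingale (since E[X_{n+1}^2 | F_n] = X_n^2 + 1). By OST (τ has finite mean in a bounded region), E[M_τ] = E[M_0] = X_0^2 − 0 = 63^2 = 3969. Also E[M_τ] = E[X_τ^2] − E[τ]. The walk exits at 0 or 71, with P(hit 71 first) = 63/71, so E[X_τ^2] = 71^2 · 63/71 + 0 = 4473. Thus E[τ] = E[X_τ^2] − E[M_τ] = 4473 − 3969 = 504 = 63(71 − 63) = 504.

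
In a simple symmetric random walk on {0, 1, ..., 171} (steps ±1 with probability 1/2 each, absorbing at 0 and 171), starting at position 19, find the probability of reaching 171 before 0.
P(hit 171 before 0) = 19/171 = 1/9

Let u_k = P(hit 171 before 0 | start at k). Then u_0 = 0, u_171 = 1, and u_k = u_{k-1}/2 + u_{k+1}/2 for 1 ≤ k ≤ 170. This harmonic recurrence is solved by u_k = k/171, giving u_19 = 19/171 = 1/9.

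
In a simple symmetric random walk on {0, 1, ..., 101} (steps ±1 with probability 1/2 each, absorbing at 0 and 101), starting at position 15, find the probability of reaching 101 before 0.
P(hit 101 before 0) = 15/101

Let u_k = P(hit 101 before 0 | start at k). Then u_0 = 0, u_101 = 1, and u_k = u_{k-1}/2 + u_{k+1}/2 for 1 ≤ k ≤ 100. This harmonic recurrence is solved by u_k = k/101, giving u_15 = 15/101.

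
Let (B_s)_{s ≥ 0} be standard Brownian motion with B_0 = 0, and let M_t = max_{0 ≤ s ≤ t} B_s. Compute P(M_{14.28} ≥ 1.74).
P(M_{14.28} ≥ 1.74) = 2·P(B_{14.28} ≥ 1.74) = 2(1 − Φ(1.74/√14.28)) ≈ 0.6452

By the reflection principle for Brownian motion, P(M_t ≥ a) = 2 · P(B_t ≥ a) for a ≥ 0. Since B_t ~ N(0, t), P(B_t ≥ 1.74) = 1 − Φ(1.74/√t) = 1 − Φ(1.74/√14.28) = 1 − Φ(0.4605). So
  P(M_{14.28} ≥ 1.74) = 2(1 − Φ(0.4605)) ≈ 0.6452.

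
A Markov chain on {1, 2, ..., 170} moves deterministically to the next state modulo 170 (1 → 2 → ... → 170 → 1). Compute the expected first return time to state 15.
E[T_15 | X_0 = 15] = 170

The chain cycles deterministically, so starting at state 15 it returns in exactly 170 steps. Equivalently, the stationary distribution is uniform π_j = 1/170 for every state j, so by Kac's formula E[T_15] = 1/π_15 = 170.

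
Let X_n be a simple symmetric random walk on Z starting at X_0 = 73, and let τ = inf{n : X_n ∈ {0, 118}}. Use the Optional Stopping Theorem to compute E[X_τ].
E[X_τ] = 73

X_n is a martingale and τ is a bounded-mean stopping time (indeed τ is finite a.s. with bounded expectation since the walk is in a bounded region). By the OST, E[X_τ] = E[X_0] = 73. Equivalently: E[X_τ] = 118 · P(hit 118 first) + 0 · P(hit 0 first) = 118 · (73/118) = 73.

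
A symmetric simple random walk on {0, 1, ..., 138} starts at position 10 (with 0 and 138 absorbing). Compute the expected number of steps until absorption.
E[τ | X_0 = 10] = 1280

Let v_k = E[τ | X_0 = k]. Boundary: v_0 = v_138 = 0. Recurrence: v_k = 1 + (v_{k-1} + v_{k+1})/2 for 1 ≤ k ≤ 137. The particular solution to v_k − (v_{k-1} + v_{k+1})/2 = 1 is v_k = −k^2. Adding homogeneous solution A + B k and matching boundaries gives v_k = k (138 − k). Substituting k = 10: v_10 = 10 · 128 = 1280.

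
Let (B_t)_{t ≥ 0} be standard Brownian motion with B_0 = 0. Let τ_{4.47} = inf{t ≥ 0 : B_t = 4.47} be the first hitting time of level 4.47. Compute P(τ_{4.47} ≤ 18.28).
P(τ_{4.47} ≤ 18.28) = 2(1 − Φ(4.47/√18.28)) = 2(1 − Φ(1.0455)) ≈ 0.2958

By the reflection principle for standard BM, P(τ_b ≤ t) = 2 · P(B_t ≥ b). Since B_t ~ N(0, t), P(B_t ≥ 4.47) = 1 − Φ(4.47/√t) = 1 − Φ(4.47/√18.28) = 1 − Φ(1.0455) ≈ 0.14790. Doubling: P(τ_{4.47} ≤ 18.28) ≈ 2 · 0.14790 = 0.29580 ≈ 0.2958.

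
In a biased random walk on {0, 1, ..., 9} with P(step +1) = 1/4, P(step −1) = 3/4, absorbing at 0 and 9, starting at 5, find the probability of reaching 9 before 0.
P(hit 9 before 0) = (1 − (3)^5) / (1 − (3)^9) = 121/9841

Let u_k denote P(reach 9 before 0 | start at k). Boundary: u_0 = 0, u_9 = 1. Recurrence: u_k = 1/4·u_{k+1} + 3/4·u_{k-1} for 1 ≤ k ≤ 8. Try u_k = A + B·r^k with r = q/p = (3/4)/(1/4) = 3. Substitution satisfies the recurrence; boundary conditions give:
  u_k = (1 − r^k) / (1 − r^N) = (1 − (3)^5) / (1 − (3)^9) = 121/9841.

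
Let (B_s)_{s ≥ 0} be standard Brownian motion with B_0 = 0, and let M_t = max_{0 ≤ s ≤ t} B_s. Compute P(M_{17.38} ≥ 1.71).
P(M_{17.38} ≥ 1.71) = 2·P(B_{17.38} ≥ 1.71) = 2(1 − Φ(1.71/√17.38)) ≈ 0.6817

By the reflection principle for Brownian motion, P(M_t ≥ a) = 2 · P(B_t ≥ a) for a ≥ 0. Since B_t ~ N(0, t), P(B_t ≥ 1.71) = 1 − Φ(1.71/√t) = 1 − Φ(1.71/√17.38) = 1 − Φ(0.4102). So
  P(M_{17.38} ≥ 1.71) = 2(1 − Φ(0.4102)) ≈ 0.6817.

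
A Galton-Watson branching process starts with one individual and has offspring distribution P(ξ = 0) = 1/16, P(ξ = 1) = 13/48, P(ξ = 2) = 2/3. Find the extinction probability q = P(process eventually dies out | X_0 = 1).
q = 3/32

The pgf is f(s) = 1/16 + 13/48·s + 2/3·s². The extinction probability q is the smallest fixed point of f in [0, 1]. Setting s = f(s):
  2/3·s² + (13/48 − 1)·s + 1/16 = 0
  2/3·s² − (1/16 + 2/3)·s + 1/16 = 0
which factors as (s − 1)·(2/3·s − 1/16) = 0, giving roots s = 1 and s = (1/16)/(2/3) = 3/32.
Mean offspring μ = 13/48 + 2·2/3 = 77/48 > 1 (supercritical), so q < 1. The extinction probability is the smaller root: q = (1/16)/(2/3) = 3/32.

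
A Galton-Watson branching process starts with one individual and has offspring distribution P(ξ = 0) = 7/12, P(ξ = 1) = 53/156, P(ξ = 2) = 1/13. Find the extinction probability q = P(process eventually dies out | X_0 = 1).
q = 1

Mean offspring μ = 0·7/12 + 1·53/156 + 2·1/13 = 77/156 ≤ 1. For μ ≤ 1 with offspring not concentrated at 1, the Galton-Watson process goes extinct almost surely, so q = 1.
(Algebraic check: The pgf is f(s) = 7/12 + 53/156·s + 1/13·s². The extinction probability q is the smallest fixed point of f in [0, 1]. Setting s = f(s):
  1/13·s² + (53/156 − 1)·s + 7/12 = 0
  1/13·s² − (7/12 + 1/13)·s + 7/12 = 0
which factors as (s − 1)·(1/13·s − 7/12) = 0, giving roots s = 1 and s = (7/12)/(1/13) = 91/12. Since 91/12 ≥ 1, the smallest root in [0, 1] is s = 1.)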